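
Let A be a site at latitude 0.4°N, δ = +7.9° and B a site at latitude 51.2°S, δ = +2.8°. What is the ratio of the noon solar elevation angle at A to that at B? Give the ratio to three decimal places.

2.292

A: 90° − |0.4 − (7.9)| = 82.50°.
B: 90° − |-51.2 − (2.8)| = 36.00°.
Ratio A/B = 82.5000 / 36.0000 = 2.2917.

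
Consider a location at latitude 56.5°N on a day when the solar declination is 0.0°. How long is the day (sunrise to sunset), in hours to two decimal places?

12.00 hours

−tan φ tan δ = −(1.5108)(0.0000) = 0.0000; H_s = arccos(0.0000) = 90.00°.
Day length = 2 H_s / 15° h⁻¹ = 180.00° / 15 = 12.000 h.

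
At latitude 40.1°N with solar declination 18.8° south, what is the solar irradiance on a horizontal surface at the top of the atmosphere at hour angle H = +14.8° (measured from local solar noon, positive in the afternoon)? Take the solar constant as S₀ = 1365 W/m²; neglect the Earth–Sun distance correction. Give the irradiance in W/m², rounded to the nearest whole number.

cos θ_z = sin(40.1°) sin(-18.8°) + cos(40.1°) cos(-18.8°) cos(14.80°) = -0.2076 + 0.7001 = 0.4925.
Top-of-atmosphere irradiance = S₀ cos θ_z = 1365 × 0.4925 = 672.26 W/m².

672 W/m²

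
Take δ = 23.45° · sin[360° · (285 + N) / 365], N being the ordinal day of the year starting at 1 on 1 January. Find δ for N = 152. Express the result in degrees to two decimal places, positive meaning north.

+22.17°

360 × (285 + 152) / 365 = 431.014°; sin(431.014°) = 0.9456.
δ = 23.45 × 0.9456 = 22.174° ≈ +22.17°.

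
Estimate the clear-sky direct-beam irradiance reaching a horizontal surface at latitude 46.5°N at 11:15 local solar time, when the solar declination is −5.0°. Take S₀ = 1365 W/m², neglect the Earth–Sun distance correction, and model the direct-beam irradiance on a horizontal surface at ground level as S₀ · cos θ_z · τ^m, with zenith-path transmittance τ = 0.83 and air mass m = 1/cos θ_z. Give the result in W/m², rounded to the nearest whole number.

Hour angle H = 15° × (11.25 − 12) = -11.25°.
cos θ_z = sin φ sin δ + cos φ cos δ cos H = (0.7254)(-0.0872) + (0.6884)(0.9962)(0.9808) = 0.6094.
Air mass m = 1/cos θ_z = 1/0.6094 = 1.641; τ^m = 0.83^1.641 = 0.7366.
Surface direct beam = 1365 × 0.6094 × 0.7366 = 612.73 W/m².

613 W/m²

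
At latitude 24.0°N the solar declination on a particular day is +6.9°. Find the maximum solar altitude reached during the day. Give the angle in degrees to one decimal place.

At local solar noon the hour angle is zero, so the elevation is 90° − |φ − δ| = 90° − |24.0° − (6.9°)| = 90° − 17.1° = 72.9°.

72.9°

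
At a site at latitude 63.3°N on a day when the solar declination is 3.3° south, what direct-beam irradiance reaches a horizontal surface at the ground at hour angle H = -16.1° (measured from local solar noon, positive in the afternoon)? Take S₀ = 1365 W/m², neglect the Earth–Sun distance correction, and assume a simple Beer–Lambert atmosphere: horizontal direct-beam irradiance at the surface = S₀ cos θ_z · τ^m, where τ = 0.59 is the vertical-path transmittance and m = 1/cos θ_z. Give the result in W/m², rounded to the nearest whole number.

With φ = 63.3°, δ = -3.3°, H = -16.10°: sin φ sin δ = -0.0514, cos φ cos δ cos H = 0.4310, so cos θ_z = 0.3796.
Air mass m = 1/cos θ_z = 1/0.3796 = 2.634; τ^m = 0.59^2.634 = 0.2491.
Surface direct beam = 1365 × 0.3796 × 0.2491 = 129.07 W/m².

129 W/m²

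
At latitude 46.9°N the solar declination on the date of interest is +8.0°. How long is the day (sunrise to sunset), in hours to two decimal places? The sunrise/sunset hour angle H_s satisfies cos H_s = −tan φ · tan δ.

cos H_s = −tan(46.9°) · tan(8.0°) = -0.1502, so H_s = arccos(-0.1502) = 98.64°.
Day length = 2 H_s / 15° h⁻¹ = 197.28° / 15 = 13.152 h.

13.15 hours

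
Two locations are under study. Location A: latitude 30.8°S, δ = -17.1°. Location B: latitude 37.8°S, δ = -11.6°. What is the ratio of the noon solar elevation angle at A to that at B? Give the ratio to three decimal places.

1.196

A: 90° − |-30.8 − (-17.1)| = 76.30°.
B: 90° − |-37.8 − (-11.6)| = 63.80°.
Ratio A/B = 76.3000 / 63.8000 = 1.1959.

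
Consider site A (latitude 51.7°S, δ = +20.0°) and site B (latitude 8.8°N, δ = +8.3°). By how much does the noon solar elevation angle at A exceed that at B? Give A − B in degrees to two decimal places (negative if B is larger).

A: 90° − |-51.7 − (20.0)| = 18.30°.
B: 90° − |8.8 − (8.3)| = 89.50°.
A − B = 18.30 − 89.50 = -71.20°.

-71.20°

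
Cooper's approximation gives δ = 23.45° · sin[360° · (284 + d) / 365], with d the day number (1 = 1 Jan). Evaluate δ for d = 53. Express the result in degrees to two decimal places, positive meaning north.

-10.87°

360 × (284 + 53) / 365 = 332.384°; sin(332.384°) = -0.4635.
δ = 23.45 × -0.4635 = -10.869° ≈ -10.87°.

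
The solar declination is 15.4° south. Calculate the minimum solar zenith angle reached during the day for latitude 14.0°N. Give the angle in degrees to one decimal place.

29.4°

At local solar noon the hour angle is zero, so the zenith angle is |φ − δ| = |14.0° − (-15.4°)| = 29.4°.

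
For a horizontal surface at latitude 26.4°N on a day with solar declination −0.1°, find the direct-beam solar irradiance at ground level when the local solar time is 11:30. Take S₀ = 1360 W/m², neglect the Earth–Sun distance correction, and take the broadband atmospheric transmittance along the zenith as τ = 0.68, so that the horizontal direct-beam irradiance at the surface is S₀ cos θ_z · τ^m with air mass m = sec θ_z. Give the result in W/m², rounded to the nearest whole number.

Hour angle H = 15° × (11.5 − 12) = -7.50°.
With φ = 26.4°, δ = -0.1°, H = -7.50°: sin φ sin δ = -0.0008, cos φ cos δ cos H = 0.8880, so cos θ_z = 0.8872.
Air mass m = 1/cos θ_z = 1/0.8872 = 1.127; τ^m = 0.68^1.127 = 0.6475.
Surface direct beam = 1360 × 0.8872 × 0.6475 = 781.27 W/m².

781 W/m²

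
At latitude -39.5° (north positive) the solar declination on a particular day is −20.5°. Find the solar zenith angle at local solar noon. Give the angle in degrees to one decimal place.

At local solar noon the hour angle is zero, so the zenith angle is |φ − δ| = |-39.5° − (-20.5°)| = 19.0°.

19.0°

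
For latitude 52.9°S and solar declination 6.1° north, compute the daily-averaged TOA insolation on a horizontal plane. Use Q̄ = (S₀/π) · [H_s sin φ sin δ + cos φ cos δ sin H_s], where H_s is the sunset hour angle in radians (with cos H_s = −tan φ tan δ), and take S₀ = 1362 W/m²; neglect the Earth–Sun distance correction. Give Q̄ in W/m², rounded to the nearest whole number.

205 W/m²

The sunset hour angle satisfies cos H_s = −tan φ tan δ = 0.1413, giving H_s = 81.88°. In radians, H_s = 1.4291.
H_s sin φ sin δ = 1.4291 × -0.7976 × 0.1063 = -0.1212.
cos φ cos δ sin H_s = 0.6032 × 0.9943 × 0.9900 = 0.5938.
Q̄ = (1362/π) × (-0.1212 + 0.5938) = 433.54 × 0.4726 = 204.89 W/m².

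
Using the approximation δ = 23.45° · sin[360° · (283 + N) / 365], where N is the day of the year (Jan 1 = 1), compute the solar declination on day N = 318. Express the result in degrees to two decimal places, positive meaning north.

-18.67°

360 × (283 + 318) / 365 = 592.767°; sin(592.767°) = -0.7962.
δ = 23.45 × -0.7962 = -18.671° ≈ -18.67°.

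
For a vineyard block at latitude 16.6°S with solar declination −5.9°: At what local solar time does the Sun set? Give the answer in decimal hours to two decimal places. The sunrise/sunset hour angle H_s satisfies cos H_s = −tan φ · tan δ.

cos H_s = −tan(-16.6°) · tan(-5.9°) = -0.0308, so H_s = arccos(-0.0308) = 91.76°.
Sunset is at 12 + H_s/15 = 12 + 6.117 = 18.117 h local solar time.

18.12 h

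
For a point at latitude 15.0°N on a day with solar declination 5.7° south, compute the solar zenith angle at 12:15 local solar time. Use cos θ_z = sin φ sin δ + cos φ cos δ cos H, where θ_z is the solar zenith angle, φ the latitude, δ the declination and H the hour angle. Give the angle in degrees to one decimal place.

21.0°

Hour angle H = 15° × (12.25 − 12) = 3.75°.
With φ = 15.0°, δ = -5.7°, H = 3.75°: sin φ sin δ = -0.0257, cos φ cos δ cos H = 0.9591, so cos θ_z = 0.9334.
θ_z = arccos(0.9334) = 21.03°.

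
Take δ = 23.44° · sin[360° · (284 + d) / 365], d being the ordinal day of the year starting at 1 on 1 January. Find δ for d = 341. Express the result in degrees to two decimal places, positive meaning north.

360 × (284 + 341) / 365 = 616.438°; sin(616.438°) = -0.9721.
δ = 23.44 × -0.9721 = -22.786° ≈ -22.79°.

-22.79°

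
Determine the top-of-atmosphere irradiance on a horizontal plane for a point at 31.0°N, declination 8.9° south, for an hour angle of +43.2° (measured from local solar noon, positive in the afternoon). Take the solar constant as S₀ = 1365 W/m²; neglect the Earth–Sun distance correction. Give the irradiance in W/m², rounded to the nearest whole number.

734 W/m²

With φ = 31.0°, δ = -8.9°, H = 43.20°: sin φ sin δ = -0.0797, cos φ cos δ cos H = 0.6173, so cos θ_z = 0.5376.
Top-of-atmosphere irradiance = S₀ cos θ_z = 1365 × 0.5376 = 733.82 W/m².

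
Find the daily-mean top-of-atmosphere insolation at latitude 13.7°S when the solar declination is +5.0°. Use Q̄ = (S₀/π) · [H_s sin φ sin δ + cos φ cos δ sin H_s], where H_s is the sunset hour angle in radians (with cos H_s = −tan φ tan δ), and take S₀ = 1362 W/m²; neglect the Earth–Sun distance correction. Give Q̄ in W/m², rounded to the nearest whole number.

cos H_s = −tan(-13.7°) · tan(5.0°) = 0.0213, so H_s = arccos(0.0213) = 88.78°. In radians, H_s = 1.5495.
H_s sin φ sin δ = 1.5495 × -0.2368 × 0.0872 = -0.0320.
cos φ cos δ sin H_s = 0.9715 × 0.9962 × 0.9998 = 0.9676.
Q̄ = (1362/π) × (-0.0320 + 0.9676) = 433.54 × 0.9356 = 405.62 W/m².

406 W/m²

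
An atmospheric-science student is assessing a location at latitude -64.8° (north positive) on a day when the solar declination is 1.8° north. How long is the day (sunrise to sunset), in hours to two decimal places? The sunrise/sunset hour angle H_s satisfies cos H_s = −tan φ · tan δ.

11.49 hours

−tan φ tan δ = −(-2.1251)(0.0314) = 0.0667; H_s = arccos(0.0667) = 86.18°.
Day length = 2 H_s / 15° h⁻¹ = 172.36° / 15 = 11.491 h.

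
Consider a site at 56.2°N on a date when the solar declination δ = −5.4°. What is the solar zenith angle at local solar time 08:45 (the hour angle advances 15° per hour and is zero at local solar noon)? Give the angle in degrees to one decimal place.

73.3°

Hour angle H = 15° × (8.75 − 12) = -48.75°.
cos θ_z = sin φ sin δ + cos φ cos δ cos H = (0.8310)(-0.0941) + (0.5563)(0.9956)(0.6593) = 0.2870.
θ_z = arccos(0.2870) = 73.32°.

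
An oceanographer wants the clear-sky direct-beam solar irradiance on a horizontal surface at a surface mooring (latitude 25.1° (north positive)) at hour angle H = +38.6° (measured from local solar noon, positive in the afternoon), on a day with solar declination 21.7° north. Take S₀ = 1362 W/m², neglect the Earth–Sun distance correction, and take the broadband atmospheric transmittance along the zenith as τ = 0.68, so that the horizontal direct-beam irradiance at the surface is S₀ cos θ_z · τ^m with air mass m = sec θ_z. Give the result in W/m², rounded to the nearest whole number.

691 W/m²

cos θ_z = sin(25.1°) sin(21.7°) + cos(25.1°) cos(21.7°) cos(38.60°) = 0.1568 + 0.6576 = 0.8144.
Air mass m = 1/cos θ_z = 1/0.8144 = 1.228; τ^m = 0.68^1.228 = 0.6228.
Surface direct beam = 1362 × 0.8144 × 0.6228 = 690.82 W/m².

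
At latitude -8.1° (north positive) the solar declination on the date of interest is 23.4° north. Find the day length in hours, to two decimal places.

11.53 hours

The sunset hour angle satisfies cos H_s = −tan φ tan δ = 0.0616, giving H_s = 86.47°.
Day length = 2 H_s / 15° h⁻¹ = 172.94° / 15 = 11.529 h.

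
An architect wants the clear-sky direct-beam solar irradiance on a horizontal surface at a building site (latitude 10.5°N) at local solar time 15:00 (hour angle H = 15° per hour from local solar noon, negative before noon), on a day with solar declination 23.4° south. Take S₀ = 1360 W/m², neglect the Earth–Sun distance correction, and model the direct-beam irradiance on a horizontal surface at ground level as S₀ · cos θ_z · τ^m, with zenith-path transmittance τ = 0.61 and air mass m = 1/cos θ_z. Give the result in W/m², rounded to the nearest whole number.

Hour angle H = 15° × (15 − 12) = 45.00°.
With φ = 10.5°, δ = -23.4°, H = 45.00°: sin φ sin δ = -0.0724, cos φ cos δ cos H = 0.6381, so cos θ_z = 0.5657.
Air mass m = 1/cos θ_z = 1/0.5657 = 1.768; τ^m = 0.61^1.768 = 0.4173.
Surface direct beam = 1360 × 0.5657 × 0.4173 = 321.05 W/m².

321 W/m²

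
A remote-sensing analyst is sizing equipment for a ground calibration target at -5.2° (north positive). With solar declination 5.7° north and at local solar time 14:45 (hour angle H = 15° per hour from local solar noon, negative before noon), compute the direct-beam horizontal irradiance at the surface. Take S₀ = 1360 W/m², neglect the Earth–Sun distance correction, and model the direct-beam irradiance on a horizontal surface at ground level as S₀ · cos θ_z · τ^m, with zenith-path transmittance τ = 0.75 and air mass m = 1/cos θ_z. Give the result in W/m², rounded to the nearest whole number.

Hour angle H = 15° × (14.75 − 12) = 41.25°.
cos θ_z = sin(-5.2°) sin(5.7°) + cos(-5.2°) cos(5.7°) cos(41.25°) = -0.0090 + 0.7450 = 0.7360.
Air mass m = 1/cos θ_z = 1/0.7360 = 1.359; τ^m = 0.75^1.359 = 0.6764.
Surface direct beam = 1360 × 0.7360 × 0.6764 = 677.05 W/m².

677 W/m²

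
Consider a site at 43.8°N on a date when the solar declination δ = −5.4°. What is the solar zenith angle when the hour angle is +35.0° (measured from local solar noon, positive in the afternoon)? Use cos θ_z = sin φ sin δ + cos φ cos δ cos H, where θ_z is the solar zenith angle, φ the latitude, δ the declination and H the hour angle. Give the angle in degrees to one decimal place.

58.4°

cos θ_z = sin(43.8°) sin(-5.4°) + cos(43.8°) cos(-5.4°) cos(35.00°) = -0.0651 + 0.5886 = 0.5235.
θ_z = arccos(0.5235) = 58.43°.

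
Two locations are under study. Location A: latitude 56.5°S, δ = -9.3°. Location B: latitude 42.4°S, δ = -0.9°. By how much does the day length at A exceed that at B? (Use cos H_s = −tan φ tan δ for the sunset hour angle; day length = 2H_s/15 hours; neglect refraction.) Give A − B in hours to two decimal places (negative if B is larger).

A: H_s = arccos(−tan -56.5° · tan -9.3°) = 104.32°, so 2H_s/15 = 13.9093 h.
B: H_s = arccos(−tan -42.4° · tan -0.9°) = 90.82°, so 2H_s/15 = 12.1093 h.
A − B = 13.9093 − 12.1093 = 1.8000 h.

+1.80 h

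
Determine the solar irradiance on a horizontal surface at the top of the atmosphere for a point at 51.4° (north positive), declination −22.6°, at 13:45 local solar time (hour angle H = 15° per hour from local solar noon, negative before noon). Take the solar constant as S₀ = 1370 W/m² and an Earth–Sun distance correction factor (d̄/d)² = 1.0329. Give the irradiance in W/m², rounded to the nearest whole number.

306 W/m²

Hour angle H = 15° × (13.75 − 12) = 26.25°.
cos θ_z = sin(51.4°) sin(-22.6°) + cos(51.4°) cos(-22.6°) cos(26.25°) = -0.3003 + 0.5166 = 0.2163.
Top-of-atmosphere irradiance = S₀ (d̄/d)² cos θ_z = 1370 × 1.0329 × 0.2163 = 306.08 W/m².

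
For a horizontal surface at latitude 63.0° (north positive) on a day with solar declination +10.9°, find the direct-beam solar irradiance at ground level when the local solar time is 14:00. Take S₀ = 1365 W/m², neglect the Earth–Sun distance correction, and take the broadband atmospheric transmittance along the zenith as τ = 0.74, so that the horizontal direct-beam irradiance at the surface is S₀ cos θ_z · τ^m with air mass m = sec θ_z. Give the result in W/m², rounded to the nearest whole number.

440 W/m²

Hour angle H = 15° × (14 − 12) = 30.00°.
cos θ_z = sin(63.0°) sin(10.9°) + cos(63.0°) cos(10.9°) cos(30.00°) = 0.1685 + 0.3861 = 0.5546.
Air mass m = 1/cos θ_z = 1/0.5546 = 1.803; τ^m = 0.74^1.803 = 0.5811.
Surface direct beam = 1365 × 0.5546 × 0.5811 = 439.91 W/m².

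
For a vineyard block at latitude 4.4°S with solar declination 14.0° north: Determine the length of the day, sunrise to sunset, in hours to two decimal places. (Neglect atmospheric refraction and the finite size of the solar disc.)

11.85 hours

cos H_s = −tan(-4.4°) · tan(14.0°) = 0.0192, so H_s = arccos(0.0192) = 88.90°.
Day length = 2 H_s / 15° h⁻¹ = 177.80° / 15 = 11.853 h.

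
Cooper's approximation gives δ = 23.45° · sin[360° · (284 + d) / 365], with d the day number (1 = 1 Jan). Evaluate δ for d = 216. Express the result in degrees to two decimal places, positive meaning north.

+17.11°

360 × (284 + 216) / 365 = 493.151°; sin(493.151°) = 0.7296.
δ = 23.45 × 0.7296 = 17.109° ≈ +17.11°.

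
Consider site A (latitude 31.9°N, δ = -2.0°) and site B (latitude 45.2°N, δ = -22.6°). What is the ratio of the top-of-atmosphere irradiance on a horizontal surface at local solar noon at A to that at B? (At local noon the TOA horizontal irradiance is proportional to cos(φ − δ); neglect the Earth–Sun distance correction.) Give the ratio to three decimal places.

2.197

A: cos θ_z = cos(31.9° − (-2.0°)) = 0.8300.
B: cos θ_z = cos(45.2° − (-22.6°)) = 0.3778.
Ratio A/B = 0.8300 / 0.3778 = 2.1969.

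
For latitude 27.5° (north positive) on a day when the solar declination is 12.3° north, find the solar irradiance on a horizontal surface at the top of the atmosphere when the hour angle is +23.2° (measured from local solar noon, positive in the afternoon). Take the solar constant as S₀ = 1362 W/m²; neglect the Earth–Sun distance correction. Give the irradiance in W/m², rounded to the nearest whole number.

1219 W/m²

With φ = 27.5°, δ = 12.3°, H = 23.20°: sin φ sin δ = 0.0984, cos φ cos δ cos H = 0.7966, so cos θ_z = 0.8950.
Top-of-atmosphere irradiance = S₀ cos θ_z = 1362 × 0.8950 = 1218.99 W/m².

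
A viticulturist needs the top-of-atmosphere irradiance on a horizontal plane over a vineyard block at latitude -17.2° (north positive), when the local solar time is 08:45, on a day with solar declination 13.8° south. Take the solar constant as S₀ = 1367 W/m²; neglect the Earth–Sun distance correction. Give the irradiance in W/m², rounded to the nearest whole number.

Hour angle H = 15° × (8.75 − 12) = -48.75°.
With φ = -17.2°, δ = -13.8°, H = -48.75°: sin φ sin δ = 0.0705, cos φ cos δ cos H = 0.6117, so cos θ_z = 0.6822.
Top-of-atmosphere irradiance = S₀ cos θ_z = 1367 × 0.6822 = 932.57 W/m².

933 W/m²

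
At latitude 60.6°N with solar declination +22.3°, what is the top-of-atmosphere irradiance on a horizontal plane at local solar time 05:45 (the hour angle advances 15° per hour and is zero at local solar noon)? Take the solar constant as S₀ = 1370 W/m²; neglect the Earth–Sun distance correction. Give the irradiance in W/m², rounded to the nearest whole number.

412 W/m²

Hour angle H = 15° × (5.75 − 12) = -93.75°.
With φ = 60.6°, δ = 22.3°, H = -93.75°: sin φ sin δ = 0.3306, cos φ cos δ cos H = -0.0297, so cos θ_z = 0.3009.
Top-of-atmosphere irradiance = S₀ cos θ_z = 1370 × 0.3009 = 412.23 W/m².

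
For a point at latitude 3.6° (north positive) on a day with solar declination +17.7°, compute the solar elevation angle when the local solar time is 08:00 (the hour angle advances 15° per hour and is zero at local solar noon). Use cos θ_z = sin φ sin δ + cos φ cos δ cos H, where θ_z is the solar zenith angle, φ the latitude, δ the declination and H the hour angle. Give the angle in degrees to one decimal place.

29.6°

Hour angle H = 15° × (8 − 12) = -60.00°.
cos θ_z = sin φ sin δ + cos φ cos δ cos H = (0.0628)(0.3040) + (0.9980)(0.9527)(0.5000) = 0.4945.
θ_z = arccos(0.4945) = 60.36°, so the elevation is 90° − 60.36° = 29.64°.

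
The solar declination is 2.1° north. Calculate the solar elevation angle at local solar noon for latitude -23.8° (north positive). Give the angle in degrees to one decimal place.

64.1°

At local solar noon the hour angle is zero, so the elevation is 90° − |φ − δ| = 90° − |-23.8° − (2.1°)| = 90° − 25.9° = 64.1°.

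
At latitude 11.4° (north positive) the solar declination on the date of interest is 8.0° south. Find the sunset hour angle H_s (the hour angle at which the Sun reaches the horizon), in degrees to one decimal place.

88.4°

−tan φ tan δ = −(0.2016)(-0.1405) = 0.0283; H_s = arccos(0.0283) = 88.38°.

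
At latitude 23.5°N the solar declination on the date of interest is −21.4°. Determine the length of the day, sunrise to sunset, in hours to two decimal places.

10.69 hours

The sunset hour angle satisfies cos H_s = −tan φ tan δ = 0.1704, giving H_s = 80.19°.
Day length = 2 H_s / 15° h⁻¹ = 160.38° / 15 = 10.692 h.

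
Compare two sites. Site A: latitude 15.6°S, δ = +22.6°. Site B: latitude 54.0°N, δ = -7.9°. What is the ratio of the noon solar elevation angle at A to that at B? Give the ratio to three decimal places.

A: 90° − |-15.6 − (22.6)| = 51.80°.
B: 90° − |54.0 − (-7.9)| = 28.10°.
Ratio A/B = 51.8000 / 28.1000 = 1.8434.

1.843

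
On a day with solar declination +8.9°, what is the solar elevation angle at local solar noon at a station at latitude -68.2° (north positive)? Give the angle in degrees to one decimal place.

At local solar noon the hour angle is zero, so the elevation is 90° − |φ − δ| = 90° − |-68.2° − (8.9°)| = 90° − 77.1° = 12.9°.

12.9°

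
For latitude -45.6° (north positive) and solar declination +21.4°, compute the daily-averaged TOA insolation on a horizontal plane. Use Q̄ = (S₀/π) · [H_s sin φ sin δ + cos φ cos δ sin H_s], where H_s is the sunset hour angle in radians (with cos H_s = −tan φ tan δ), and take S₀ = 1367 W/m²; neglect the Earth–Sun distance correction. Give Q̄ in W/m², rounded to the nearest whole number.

cos H_s = −tan(-45.6°) · tan(21.4°) = 0.4002, so H_s = arccos(0.4002) = 66.41°. In radians, H_s = 1.1591.
H_s sin φ sin δ = 1.1591 × -0.7145 × 0.3649 = -0.3022.
cos φ cos δ sin H_s = 0.6997 × 0.9311 × 0.9164 = 0.5970.
Q̄ = (1367/π) × (-0.3022 + 0.5970) = 435.13 × 0.2948 = 128.28 W/m².

128 W/m²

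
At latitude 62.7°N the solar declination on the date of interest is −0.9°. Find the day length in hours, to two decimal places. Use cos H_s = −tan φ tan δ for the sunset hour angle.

cos H_s = −tan(62.7°) · tan(-0.9°) = 0.0304, so H_s = arccos(0.0304) = 88.26°.
Day length = 2 H_s / 15° h⁻¹ = 176.52° / 15 = 11.768 h.

11.77 hours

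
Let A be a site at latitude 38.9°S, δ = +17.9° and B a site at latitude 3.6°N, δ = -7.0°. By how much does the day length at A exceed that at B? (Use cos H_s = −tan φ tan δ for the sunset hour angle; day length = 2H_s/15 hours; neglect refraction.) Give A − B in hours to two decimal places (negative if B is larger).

A: H_s = arccos(−tan -38.9° · tan 17.9°) = 74.89°, so 2H_s/15 = 9.9853 h.
B: H_s = arccos(−tan 3.6° · tan -7.0°) = 89.56°, so 2H_s/15 = 11.9413 h.
A − B = 9.9853 − 11.9413 = -1.9560 h.

-1.96 h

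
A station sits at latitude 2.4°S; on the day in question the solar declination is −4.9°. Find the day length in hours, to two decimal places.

cos H_s = −tan(-2.4°) · tan(-4.9°) = -0.0036, so H_s = arccos(-0.0036) = 90.21°.
Day length = 2 H_s / 15° h⁻¹ = 180.42° / 15 = 12.028 h.

12.03 hours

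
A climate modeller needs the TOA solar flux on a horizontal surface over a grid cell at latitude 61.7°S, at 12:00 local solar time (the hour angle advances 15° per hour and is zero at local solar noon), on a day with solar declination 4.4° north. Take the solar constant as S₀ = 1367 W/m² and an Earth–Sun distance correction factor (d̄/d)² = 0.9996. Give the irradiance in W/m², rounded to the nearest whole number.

Hour angle H = 15° × (12 − 12) = 0.00°.
With φ = -61.7°, δ = 4.4°, H = 0.00°: sin φ sin δ = -0.0675, cos φ cos δ cos H = 0.4727, so cos θ_z = 0.4052.
Top-of-atmosphere irradiance = S₀ (d̄/d)² cos θ_z = 1367 × 0.9996 × 0.4052 = 553.69 W/m².

554 W/m²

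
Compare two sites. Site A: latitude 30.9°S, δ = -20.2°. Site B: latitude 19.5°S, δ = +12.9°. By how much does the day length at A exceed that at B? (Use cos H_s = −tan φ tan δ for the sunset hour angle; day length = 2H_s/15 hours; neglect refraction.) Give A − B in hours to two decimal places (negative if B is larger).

+2.32 h

A: H_s = arccos(−tan -30.9° · tan -20.2°) = 102.72°, so 2H_s/15 = 13.6960 h.
B: H_s = arccos(−tan -19.5° · tan 12.9°) = 85.35°, so 2H_s/15 = 11.3800 h.
A − B = 13.6960 − 11.3800 = 2.3160 h.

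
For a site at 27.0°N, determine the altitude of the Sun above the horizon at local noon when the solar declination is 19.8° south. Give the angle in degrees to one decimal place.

At local solar noon the hour angle is zero, so the elevation is 90° − |φ − δ| = 90° − |27.0° − (-19.8°)| = 90° − 46.8° = 43.2°.

43.2°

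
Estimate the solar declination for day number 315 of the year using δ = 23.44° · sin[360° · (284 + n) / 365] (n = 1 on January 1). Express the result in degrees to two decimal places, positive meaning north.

-18.16°

360 × (284 + 315) / 365 = 590.795°; sin(590.795°) = -0.7749.
δ = 23.44 × -0.7749 = -18.164° ≈ -18.16°.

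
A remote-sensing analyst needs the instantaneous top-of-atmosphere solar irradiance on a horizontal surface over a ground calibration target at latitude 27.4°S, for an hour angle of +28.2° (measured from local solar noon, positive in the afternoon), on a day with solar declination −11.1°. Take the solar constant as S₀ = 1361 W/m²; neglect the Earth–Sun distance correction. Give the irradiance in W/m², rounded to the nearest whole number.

1166 W/m²

cos θ_z = sin φ sin δ + cos φ cos δ cos H = (-0.4602)(-0.1925) + (0.8878)(0.9813)(0.8813) = 0.8564.
Top-of-atmosphere irradiance = S₀ cos θ_z = 1361 × 0.8564 = 1165.56 W/m².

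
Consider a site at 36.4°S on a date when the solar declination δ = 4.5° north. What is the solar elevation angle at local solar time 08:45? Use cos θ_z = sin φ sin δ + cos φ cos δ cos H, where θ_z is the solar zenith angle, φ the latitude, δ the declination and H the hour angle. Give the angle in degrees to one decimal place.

Hour angle H = 15° × (8.75 − 12) = -48.75°.
cos θ_z = sin φ sin δ + cos φ cos δ cos H = (-0.5934)(0.0785) + (0.8049)(0.9969)(0.6593) = 0.4824.
θ_z = arccos(0.4824) = 61.16°, so the elevation is 90° − 61.16° = 28.84°.

28.8°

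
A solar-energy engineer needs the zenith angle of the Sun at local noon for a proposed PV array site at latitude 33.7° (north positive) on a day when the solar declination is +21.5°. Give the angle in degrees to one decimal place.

12.2°

At local solar noon the hour angle is zero, so the zenith angle is |φ − δ| = |33.7° − (21.5°)| = 12.2°.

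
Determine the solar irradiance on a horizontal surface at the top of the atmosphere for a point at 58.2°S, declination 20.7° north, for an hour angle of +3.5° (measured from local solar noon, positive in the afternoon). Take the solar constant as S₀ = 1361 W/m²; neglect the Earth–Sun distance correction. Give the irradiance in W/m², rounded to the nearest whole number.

261 W/m²

With φ = -58.2°, δ = 20.7°, H = 3.50°: sin φ sin δ = -0.3004, cos φ cos δ cos H = 0.4920, so cos θ_z = 0.1916.
Top-of-atmosphere irradiance = S₀ cos θ_z = 1361 × 0.1916 = 260.77 W/m².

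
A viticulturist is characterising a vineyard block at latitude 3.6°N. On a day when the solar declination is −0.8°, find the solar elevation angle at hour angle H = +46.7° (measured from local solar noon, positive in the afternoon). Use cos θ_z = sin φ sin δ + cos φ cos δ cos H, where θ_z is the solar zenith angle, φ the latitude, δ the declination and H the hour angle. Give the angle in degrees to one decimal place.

43.1°

With φ = 3.6°, δ = -0.8°, H = 46.70°: sin φ sin δ = -0.0009, cos φ cos δ cos H = 0.6844, so cos θ_z = 0.6835.
θ_z = arccos(0.6835) = 46.88°, so the elevation is 90° − 46.88° = 43.12°.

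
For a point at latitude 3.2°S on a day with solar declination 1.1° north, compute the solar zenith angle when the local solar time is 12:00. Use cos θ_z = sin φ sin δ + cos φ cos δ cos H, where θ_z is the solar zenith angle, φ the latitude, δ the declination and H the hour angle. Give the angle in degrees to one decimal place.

4.3°

Hour angle H = 15° × (12 − 12) = 0.00°.
With φ = -3.2°, δ = 1.1°, H = 0.00°: sin φ sin δ = -0.0011, cos φ cos δ cos H = 0.9983, so cos θ_z = 0.9972.
θ_z = arccos(0.9972) = 4.29°.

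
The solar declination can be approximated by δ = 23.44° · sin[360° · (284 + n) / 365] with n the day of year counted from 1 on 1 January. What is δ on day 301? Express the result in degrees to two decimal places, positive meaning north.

360 × (284 + 301) / 365 = 576.986°; sin(576.986°) = -0.6016.
δ = 23.44 × -0.6016 = -14.102° ≈ -14.10°.

-14.10°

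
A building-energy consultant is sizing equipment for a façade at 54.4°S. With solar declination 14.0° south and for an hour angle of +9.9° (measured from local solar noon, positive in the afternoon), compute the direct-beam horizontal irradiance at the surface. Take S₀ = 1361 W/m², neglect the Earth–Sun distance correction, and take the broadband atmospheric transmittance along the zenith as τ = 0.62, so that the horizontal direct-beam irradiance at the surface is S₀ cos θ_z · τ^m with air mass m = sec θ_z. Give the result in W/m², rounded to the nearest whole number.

cos θ_z = sin φ sin δ + cos φ cos δ cos H = (-0.8131)(-0.2419) + (0.5821)(0.9703)(0.9851) = 0.7531.
Air mass m = 1/cos θ_z = 1/0.7531 = 1.328; τ^m = 0.62^1.328 = 0.5300.
Surface direct beam = 1361 × 0.7531 × 0.5300 = 543.23 W/m².

543 W/m²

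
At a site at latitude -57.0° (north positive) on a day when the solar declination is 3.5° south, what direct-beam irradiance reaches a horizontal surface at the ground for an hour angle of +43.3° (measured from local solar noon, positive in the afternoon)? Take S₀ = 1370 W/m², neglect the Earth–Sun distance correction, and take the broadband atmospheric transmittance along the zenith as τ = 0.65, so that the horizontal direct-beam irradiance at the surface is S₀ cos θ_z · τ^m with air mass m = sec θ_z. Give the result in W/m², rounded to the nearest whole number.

cos θ_z = sin(-57.0°) sin(-3.5°) + cos(-57.0°) cos(-3.5°) cos(43.30°) = 0.0512 + 0.3956 = 0.4468.
Air mass m = 1/cos θ_z = 1/0.4468 = 2.238; τ^m = 0.65^2.238 = 0.3813.
Surface direct beam = 1370 × 0.4468 × 0.3813 = 233.40 W/m².

233 W/m²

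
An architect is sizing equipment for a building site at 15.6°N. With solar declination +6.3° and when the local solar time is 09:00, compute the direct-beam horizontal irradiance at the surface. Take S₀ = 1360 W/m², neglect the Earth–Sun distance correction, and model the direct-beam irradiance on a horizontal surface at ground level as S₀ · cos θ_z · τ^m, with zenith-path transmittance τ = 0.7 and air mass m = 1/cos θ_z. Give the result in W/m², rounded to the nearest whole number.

580 W/m²

Hour angle H = 15° × (9 − 12) = -45.00°.
With φ = 15.6°, δ = 6.3°, H = -45.00°: sin φ sin δ = 0.0295, cos φ cos δ cos H = 0.6769, so cos θ_z = 0.7064.
Air mass m = 1/cos θ_z = 1/0.7064 = 1.416; τ^m = 0.7^1.416 = 0.6035.
Surface direct beam = 1360 × 0.7064 × 0.6035 = 579.78 W/m².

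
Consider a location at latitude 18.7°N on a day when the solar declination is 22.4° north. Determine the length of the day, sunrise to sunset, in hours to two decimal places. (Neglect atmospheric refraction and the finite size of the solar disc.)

cos H_s = −tan(18.7°) · tan(22.4°) = -0.1395, so H_s = arccos(-0.1395) = 98.02°.
Day length = 2 H_s / 15° h⁻¹ = 196.04° / 15 = 13.069 h.

13.07 hours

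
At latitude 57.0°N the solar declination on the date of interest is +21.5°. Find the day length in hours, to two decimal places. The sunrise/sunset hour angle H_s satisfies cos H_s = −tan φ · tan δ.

The sunset hour angle satisfies cos H_s = −tan φ tan δ = -0.6066, giving H_s = 127.34°.
Day length = 2 H_s / 15° h⁻¹ = 254.68° / 15 = 16.979 h.

16.98 hours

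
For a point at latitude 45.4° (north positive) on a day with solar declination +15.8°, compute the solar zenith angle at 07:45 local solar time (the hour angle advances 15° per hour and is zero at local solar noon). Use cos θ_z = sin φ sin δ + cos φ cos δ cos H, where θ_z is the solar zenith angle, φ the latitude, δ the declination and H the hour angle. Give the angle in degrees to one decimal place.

60.5°

Hour angle H = 15° × (7.75 − 12) = -63.75°.
cos θ_z = sin φ sin δ + cos φ cos δ cos H = (0.7120)(0.2723) + (0.7022)(0.9622)(0.4423) = 0.4927.
θ_z = arccos(0.4927) = 60.48°.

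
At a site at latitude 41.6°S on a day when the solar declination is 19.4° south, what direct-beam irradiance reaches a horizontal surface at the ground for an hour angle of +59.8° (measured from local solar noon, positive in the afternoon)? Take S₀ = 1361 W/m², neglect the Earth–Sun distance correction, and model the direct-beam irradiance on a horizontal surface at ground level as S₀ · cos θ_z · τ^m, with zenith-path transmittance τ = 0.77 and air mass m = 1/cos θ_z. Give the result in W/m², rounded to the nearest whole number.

cos θ_z = sin(-41.6°) sin(-19.4°) + cos(-41.6°) cos(-19.4°) cos(59.80°) = 0.2205 + 0.3548 = 0.5753.
Air mass m = 1/cos θ_z = 1/0.5753 = 1.738; τ^m = 0.77^1.738 = 0.6349.
Surface direct beam = 1361 × 0.5753 × 0.6349 = 497.12 W/m².

497 W/m²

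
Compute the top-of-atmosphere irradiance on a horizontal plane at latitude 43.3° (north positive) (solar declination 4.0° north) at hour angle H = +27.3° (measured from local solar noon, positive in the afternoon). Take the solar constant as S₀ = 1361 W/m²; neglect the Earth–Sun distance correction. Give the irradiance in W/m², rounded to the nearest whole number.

cos θ_z = sin(43.3°) sin(4.0°) + cos(43.3°) cos(4.0°) cos(27.30°) = 0.0478 + 0.6451 = 0.6929.
Top-of-atmosphere irradiance = S₀ cos θ_z = 1361 × 0.6929 = 943.04 W/m².

943 W/m²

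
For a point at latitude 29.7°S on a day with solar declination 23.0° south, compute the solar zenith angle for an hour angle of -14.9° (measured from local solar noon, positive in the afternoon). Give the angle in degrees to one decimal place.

cos θ_z = sin φ sin δ + cos φ cos δ cos H = (-0.4955)(-0.3907) + (0.8686)(0.9205)(0.9664) = 0.9663.
θ_z = arccos(0.9663) = 14.92°.

14.9°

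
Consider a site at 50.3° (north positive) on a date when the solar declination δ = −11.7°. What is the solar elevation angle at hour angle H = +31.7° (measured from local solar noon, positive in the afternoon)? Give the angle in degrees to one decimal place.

cos θ_z = sin(50.3°) sin(-11.7°) + cos(50.3°) cos(-11.7°) cos(31.70°) = -0.1560 + 0.5322 = 0.3762.
θ_z = arccos(0.3762) = 67.90°, so the elevation is 90° − 67.90° = 22.10°.

22.1°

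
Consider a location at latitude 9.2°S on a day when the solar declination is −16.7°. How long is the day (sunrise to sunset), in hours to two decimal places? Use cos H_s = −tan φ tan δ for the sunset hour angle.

−tan φ tan δ = −(-0.1620)(-0.3000) = -0.0486; H_s = arccos(-0.0486) = 92.79°.
Day length = 2 H_s / 15° h⁻¹ = 185.58° / 15 = 12.372 h.

12.37 hours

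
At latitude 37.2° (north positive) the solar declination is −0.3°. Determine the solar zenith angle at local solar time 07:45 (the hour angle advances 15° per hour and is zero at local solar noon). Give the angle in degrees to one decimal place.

Hour angle H = 15° × (7.75 − 12) = -63.75°.
cos θ_z = sin(37.2°) sin(-0.3°) + cos(37.2°) cos(-0.3°) cos(-63.75°) = -0.0032 + 0.3523 = 0.3491.
θ_z = arccos(0.3491) = 69.57°.

69.6°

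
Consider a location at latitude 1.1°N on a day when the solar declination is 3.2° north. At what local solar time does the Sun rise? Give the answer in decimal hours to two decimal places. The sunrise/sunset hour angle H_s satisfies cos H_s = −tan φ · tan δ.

cos H_s = −tan(1.1°) · tan(3.2°) = -0.0011, so H_s = arccos(-0.0011) = 90.06°.
Sunrise is at 12 − H_s/15 = 12 − 6.004 = 5.996 h local solar time.

6.00 h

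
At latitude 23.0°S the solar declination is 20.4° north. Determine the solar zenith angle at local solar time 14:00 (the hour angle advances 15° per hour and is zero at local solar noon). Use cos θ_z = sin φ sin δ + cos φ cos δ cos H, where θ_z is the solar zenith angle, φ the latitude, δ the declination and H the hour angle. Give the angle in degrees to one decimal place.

Hour angle H = 15° × (14 − 12) = 30.00°.
cos θ_z = sin(-23.0°) sin(20.4°) + cos(-23.0°) cos(20.4°) cos(30.00°) = -0.1362 + 0.7472 = 0.6110.
θ_z = arccos(0.6110) = 52.34°.

52.3°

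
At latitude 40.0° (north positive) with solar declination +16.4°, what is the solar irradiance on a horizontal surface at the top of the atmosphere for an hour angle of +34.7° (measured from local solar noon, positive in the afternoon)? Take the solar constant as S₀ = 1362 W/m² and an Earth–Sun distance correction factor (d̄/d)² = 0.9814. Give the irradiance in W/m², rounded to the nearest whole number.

1050 W/m²

With φ = 40.0°, δ = 16.4°, H = 34.70°: sin φ sin δ = 0.1815, cos φ cos δ cos H = 0.6042, so cos θ_z = 0.7857.
Top-of-atmosphere irradiance = S₀ (d̄/d)² cos θ_z = 1362 × 0.9814 × 0.7857 = 1050.22 W/m².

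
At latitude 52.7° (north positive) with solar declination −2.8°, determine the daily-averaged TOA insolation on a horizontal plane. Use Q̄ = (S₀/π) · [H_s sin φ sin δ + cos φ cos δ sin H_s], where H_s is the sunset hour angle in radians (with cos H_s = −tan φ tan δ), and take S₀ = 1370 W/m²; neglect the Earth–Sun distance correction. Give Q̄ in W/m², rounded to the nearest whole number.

−tan φ tan δ = −(1.3127)(-0.0489) = 0.0642; H_s = arccos(0.0642) = 86.32°. In radians, H_s = 1.5066.
H_s sin φ sin δ = 1.5066 × 0.7955 × -0.0488 = -0.0585.
cos φ cos δ sin H_s = 0.6060 × 0.9988 × 0.9979 = 0.6040.
Q̄ = (1370/π) × (-0.0585 + 0.6040) = 436.08 × 0.5455 = 237.88 W/m².

238 W/m²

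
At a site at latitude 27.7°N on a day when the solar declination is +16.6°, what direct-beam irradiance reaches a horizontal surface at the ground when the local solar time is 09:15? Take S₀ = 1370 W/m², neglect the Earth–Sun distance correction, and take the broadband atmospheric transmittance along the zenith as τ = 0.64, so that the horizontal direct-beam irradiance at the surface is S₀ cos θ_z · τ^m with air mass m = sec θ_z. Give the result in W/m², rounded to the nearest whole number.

592 W/m²

Hour angle H = 15° × (9.25 − 12) = -41.25°.
cos θ_z = sin φ sin δ + cos φ cos δ cos H = (0.4648)(0.2857) + (0.8854)(0.9583)(0.7518) = 0.7707.
Air mass m = 1/cos θ_z = 1/0.7707 = 1.298; τ^m = 0.64^1.298 = 0.5603.
Surface direct beam = 1370 × 0.7707 × 0.5603 = 591.60 W/m².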